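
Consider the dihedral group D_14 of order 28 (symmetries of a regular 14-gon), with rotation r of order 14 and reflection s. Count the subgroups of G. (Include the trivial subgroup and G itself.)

|G| = 28, so by Lagrange every subgroup order divides 28. Divisors: 1, 2, 4, 7, 14, 28.
Subgroups by order — order 1: 1; order 2: 15; order 4: 7; order 7: 1; order 14: 3; order 28: 1.
Total: 1 + 15 + 7 + 1 + 3 + 1 = 28.

28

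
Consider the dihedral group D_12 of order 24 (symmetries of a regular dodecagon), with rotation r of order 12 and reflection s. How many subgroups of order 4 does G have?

7

|G| = 24 and 4 | 24, so subgroups of order 4 are possible by Lagrange.
The subgroups of order 4 are: {e, r^6, r^4s, r^10s}; {e, r^6, r^5s, r^11s}; {e, r^6, r^2s, r^8s}; {e, r^3, r^6, r^9}; … (7 in all).
So G has 7 subgroups of order 4.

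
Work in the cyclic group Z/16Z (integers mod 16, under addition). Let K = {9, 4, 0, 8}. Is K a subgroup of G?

9 ∈ K but its inverse 7 ∉ K, so K is not a subgroup.

No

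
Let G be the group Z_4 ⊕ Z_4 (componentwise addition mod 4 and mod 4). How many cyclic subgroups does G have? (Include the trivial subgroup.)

10

Group the elements of G by the cyclic subgroup they generate; each cyclic subgroup of order d accounts for φ(d) elements.
Cyclic subgroups by order — order 1: 1; order 2: 3; order 4: 6.
Total: 10.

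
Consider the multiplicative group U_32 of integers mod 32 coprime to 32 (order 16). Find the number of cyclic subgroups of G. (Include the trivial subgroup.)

8

Each element a generates a cyclic subgroup ⟨a⟩; distinct elements may generate the same one (a cyclic group of order d has φ(d) generators).
Cyclic subgroups by order — order 1: 1; order 2: 3; order 4: 2; order 8: 2.
Total: 8.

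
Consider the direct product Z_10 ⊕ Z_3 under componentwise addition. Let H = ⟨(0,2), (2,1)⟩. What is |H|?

15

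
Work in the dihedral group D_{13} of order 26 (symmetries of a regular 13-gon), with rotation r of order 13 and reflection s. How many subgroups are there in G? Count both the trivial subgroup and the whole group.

16

|G| = 26, so by Lagrange every subgroup order divides 26. Divisors: 1, 2, 13, 26.
Subgroups by order — order 1: 1; order 2: 13; order 13: 1; order 26: 1.
Total: 1 + 13 + 1 + 1 = 16.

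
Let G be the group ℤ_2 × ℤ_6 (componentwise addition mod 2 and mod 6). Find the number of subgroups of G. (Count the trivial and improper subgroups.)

10

|G| = 12, so by Lagrange every subgroup order divides 12. Divisors: 1, 2, 3, 4, 6, 12.
Subgroups by order — order 1: 1; order 2: 3; order 3: 1; order 4: 1; order 6: 3; order 12: 1.
Total: 1 + 3 + 1 + 1 + 3 + 1 = 10.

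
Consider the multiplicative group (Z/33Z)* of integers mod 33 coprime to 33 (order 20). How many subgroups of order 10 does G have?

3

|G| = 20 and 10 | 20, so subgroups of order 10 are possible by Lagrange.
The subgroups of order 10 are: {1, 4, 7, 10, 13, 16, 19, 25, 28, 31}; {1, 4, 5, 14, 16, 20, 23, 25, 26, 31}; {1, 2, 4, 8, 16, 17, 25, 29, 31, 32}.
So G has 3 subgroups of order 10.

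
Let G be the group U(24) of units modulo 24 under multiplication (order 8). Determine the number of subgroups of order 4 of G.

7

|G| = 8 and 4 | 8, so subgroups of order 4 are possible by Lagrange.
The subgroups of order 4 are: {1, 11, 13, 23}; {1, 11, 17, 19}; {1, 5, 7, 11}; {1, 5, 13, 17}; … (7 in all).
So G has 7 subgroups of order 4.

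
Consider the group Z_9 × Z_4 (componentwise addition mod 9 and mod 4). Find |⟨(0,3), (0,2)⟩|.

4

|⟨(0,3)⟩| = 4 and |⟨(0,2)⟩| = 2, so |H| is a multiple of lcm(4, 2) = 4 and divides |G| = 36.
Closing under the operation: H = {(0,0), (0,1), (0,2), (0,3)}, so |H| = 4.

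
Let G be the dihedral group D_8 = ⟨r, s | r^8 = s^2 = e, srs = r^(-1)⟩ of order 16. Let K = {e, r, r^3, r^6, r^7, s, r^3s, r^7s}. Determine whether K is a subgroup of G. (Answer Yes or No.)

No

r^6 ∈ K but its inverse r^2 ∉ K, so K is not a subgroup.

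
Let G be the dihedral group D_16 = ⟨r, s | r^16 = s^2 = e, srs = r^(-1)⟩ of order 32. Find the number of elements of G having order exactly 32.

0

No element of G has order 32 (even though 32 | 32).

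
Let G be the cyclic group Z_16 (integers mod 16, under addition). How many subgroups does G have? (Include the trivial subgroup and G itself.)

A cyclic group of order 16 has exactly one subgroup for each divisor of 16.
Divisors of 16: 1, 2, 4, 8, 16.
So Z_16 has 5 subgroups.

5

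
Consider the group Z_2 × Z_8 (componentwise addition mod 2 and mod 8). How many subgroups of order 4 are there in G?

3

|G| = 16 and 4 | 16, so subgroups of order 4 are possible by Lagrange.
The subgroups of order 4 are: {(0,0), (0,2), (0,4), (0,6)}; {(0,0), (0,4), (1,0), (1,4)}; {(0,0), (0,4), (1,2), (1,6)}.
So G has 3 subgroups of order 4.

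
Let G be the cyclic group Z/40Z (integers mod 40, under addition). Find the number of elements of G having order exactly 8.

4

In a cyclic group of order 40, the number of elements of order d (for d | 40) is φ(d).
φ(8) = 4.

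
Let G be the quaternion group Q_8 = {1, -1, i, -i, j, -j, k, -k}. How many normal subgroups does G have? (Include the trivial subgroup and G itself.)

G has 6 subgroups. Checking conjugation-invariance by order — order 1: 1/1 normal; order 2: 1/1 normal; order 4: 3/3 normal; order 8: 1/1 normal.
Total normal subgroups: 6.

6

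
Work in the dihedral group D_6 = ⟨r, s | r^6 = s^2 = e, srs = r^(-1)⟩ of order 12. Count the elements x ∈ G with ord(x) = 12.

No element of G has order 12 (even though 12 | 12).

0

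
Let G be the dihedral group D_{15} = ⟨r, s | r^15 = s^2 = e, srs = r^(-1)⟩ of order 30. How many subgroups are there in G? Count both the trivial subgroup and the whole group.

|G| = 30, so by Lagrange every subgroup order divides 30. Divisors: 1, 2, 3, 5, 6, 10, 15, 30.
Subgroups by order — order 1: 1; order 2: 15; order 3: 1; order 5: 1; order 6: 5; order 10: 3; order 15: 1; order 30: 1.
Total: 1 + 15 + 1 + 1 + 5 + 3 + 1 + 1 = 28.

28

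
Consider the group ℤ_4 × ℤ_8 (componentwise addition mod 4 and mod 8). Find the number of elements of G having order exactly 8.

An element (a,b) has order lcm(ord(a), ord(b)); count pairs with lcm equal to 8.
Enumerating gives 16 such elements.

16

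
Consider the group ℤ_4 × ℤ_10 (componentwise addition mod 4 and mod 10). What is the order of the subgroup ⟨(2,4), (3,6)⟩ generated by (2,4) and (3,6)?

|⟨(2,4)⟩| = 10 and |⟨(3,6)⟩| = 20, so |H| is a multiple of lcm(10, 20) = 20 and divides |G| = 40.
Closing under the operation: H = {(0,0), (0,2), (0,4), (0,6), (0,8), (1,0), (1,2), (1,4), (1,6), (1,8), (2,0), (2,2), (2,4), (2,6), (2,8), (3,0), (3,2), (3,4), (3,6), (3,8)}, so |H| = 20.

20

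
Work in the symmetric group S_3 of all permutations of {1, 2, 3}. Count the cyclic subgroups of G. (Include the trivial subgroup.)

5

Each element a generates a cyclic subgroup ⟨a⟩; distinct elements may generate the same one (a cyclic group of order d has φ(d) generators).
Cyclic subgroups by order — order 1: 1; order 2: 3; order 3: 1.
Total: 5.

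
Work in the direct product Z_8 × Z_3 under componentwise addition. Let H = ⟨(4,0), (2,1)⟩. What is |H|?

|⟨(4,0)⟩| = 2 and |⟨(2,1)⟩| = 12, so |H| is a multiple of lcm(2, 12) = 12 and divides |G| = 24.
Closing under the operation: H = {(0,0), (0,1), (0,2), (2,0), (2,1), (2,2), (4,0), (4,1), (4,2), (6,0), (6,1), (6,2)}, so |H| = 12.

12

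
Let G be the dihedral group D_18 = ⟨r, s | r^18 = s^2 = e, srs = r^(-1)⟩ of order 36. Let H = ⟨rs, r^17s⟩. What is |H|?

|⟨rs⟩| = 2 and |⟨r^17s⟩| = 2, so |H| is a multiple of lcm(2, 2) = 2 and divides |G| = 36.
Closing under the operation: H = {e, r^2, r^4, r^6, r^8, r^10, r^12, r^14, r^16, rs, r^3s, r^5s, r^7s, r^9s, r^11s, r^13s, r^15s, r^17s}, so |H| = 18.

18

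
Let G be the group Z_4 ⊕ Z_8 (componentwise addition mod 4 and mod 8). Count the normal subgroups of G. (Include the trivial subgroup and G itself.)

G is abelian, so every subgroup is normal.
G has 22 subgroups in total, hence 22 normal subgroups.

22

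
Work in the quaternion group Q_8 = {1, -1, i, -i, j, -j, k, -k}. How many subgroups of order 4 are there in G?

|G| = 8 and 4 | 8, so subgroups of order 4 are possible by Lagrange.
The subgroups of order 4 are: {1, -1, i, -i}; {1, -1, j, -j}; {1, -1, k, -k}.
So G has 3 subgroups of order 4.

3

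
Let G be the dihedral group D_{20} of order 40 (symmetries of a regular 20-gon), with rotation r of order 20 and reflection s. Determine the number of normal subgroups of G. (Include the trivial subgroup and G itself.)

9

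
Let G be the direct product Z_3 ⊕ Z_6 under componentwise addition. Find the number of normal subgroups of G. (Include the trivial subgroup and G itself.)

12

G is abelian, so every subgroup is normal.
G has 12 subgroups in total, hence 12 normal subgroups.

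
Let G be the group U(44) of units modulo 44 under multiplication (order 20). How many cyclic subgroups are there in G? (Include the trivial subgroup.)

Group the elements of G by the cyclic subgroup they generate; each cyclic subgroup of order d accounts for φ(d) elements.
Cyclic subgroups by order — order 1: 1; order 2: 3; order 5: 1; order 10: 3.
Total: 8.

8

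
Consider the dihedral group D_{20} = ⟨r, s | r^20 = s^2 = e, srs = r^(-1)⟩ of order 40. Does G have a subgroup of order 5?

Yes

5 | 40. A subgroup of order 5 is {e, r^4, r^8, r^12, r^16}.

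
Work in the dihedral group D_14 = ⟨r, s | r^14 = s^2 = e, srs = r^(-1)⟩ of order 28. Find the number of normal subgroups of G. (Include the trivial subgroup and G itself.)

7

G has 28 subgroups. Checking conjugation-invariance by order — order 1: 1/1 normal; order 2: 1/15 normal; order 4: 0/7 normal; order 7: 1/1 normal; order 14: 3/3 normal; order 28: 1/1 normal.
Total normal subgroups: 7.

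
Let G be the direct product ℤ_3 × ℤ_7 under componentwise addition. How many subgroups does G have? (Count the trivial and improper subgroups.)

4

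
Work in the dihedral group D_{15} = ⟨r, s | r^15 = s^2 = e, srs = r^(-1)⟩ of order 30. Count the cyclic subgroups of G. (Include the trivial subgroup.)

A cyclic subgroup of order d is generated by each of its φ(d) elements of order d, so the cyclic subgroups of order d number (#elements of order d)/φ(d).
Cyclic subgroups by order — order 1: 1; order 2: 15; order 3: 1; order 5: 1; order 15: 1.
Total: 19.

19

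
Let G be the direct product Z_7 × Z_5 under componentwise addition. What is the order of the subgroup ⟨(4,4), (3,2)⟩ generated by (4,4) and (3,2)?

35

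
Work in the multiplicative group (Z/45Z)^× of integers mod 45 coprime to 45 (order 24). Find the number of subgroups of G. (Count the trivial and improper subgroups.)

|G| = 24, so by Lagrange every subgroup order divides 24. Divisors: 1, 2, 3, 4, 6, 8, 12, 24.
Subgroups by order — order 1: 1; order 2: 3; order 3: 1; order 4: 3; order 6: 3; order 8: 1; order 12: 3; order 24: 1.
Total: 1 + 3 + 1 + 3 + 3 + 1 + 3 + 1 = 16.

16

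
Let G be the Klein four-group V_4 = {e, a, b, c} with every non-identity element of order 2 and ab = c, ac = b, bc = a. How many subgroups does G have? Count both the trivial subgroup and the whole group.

5

|G| = 4, so by Lagrange every subgroup order divides 4. Divisors: 1, 2, 4.
Subgroups by order — order 1: 1; order 2: 3; order 4: 1.
Total: 1 + 3 + 1 = 5.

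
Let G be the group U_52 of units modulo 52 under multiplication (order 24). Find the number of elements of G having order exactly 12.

The elements of order 12 are: 7, 11, 15, 19, 33, 37, 41, 45.
That's 8.

8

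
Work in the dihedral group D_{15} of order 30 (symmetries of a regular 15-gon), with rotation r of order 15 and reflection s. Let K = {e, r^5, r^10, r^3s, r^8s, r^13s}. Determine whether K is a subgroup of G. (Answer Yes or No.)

Yes

|K| = 6 divides |G| = 30, consistent with Lagrange.
K contains the identity, every element's inverse is in K, and K is closed under ·: it is a subgroup.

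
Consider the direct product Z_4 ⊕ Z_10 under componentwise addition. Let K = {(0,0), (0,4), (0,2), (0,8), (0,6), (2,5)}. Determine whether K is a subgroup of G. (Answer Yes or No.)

No

|K| = 6 does not divide |G| = 40, so by Lagrange K is not a subgroup.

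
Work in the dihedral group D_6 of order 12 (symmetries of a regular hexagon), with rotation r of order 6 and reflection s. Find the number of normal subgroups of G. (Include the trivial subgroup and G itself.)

G has 16 subgroups. Checking conjugation-invariance by order — order 1: 1/1 normal; order 2: 1/7 normal; order 3: 1/1 normal; order 4: 0/3 normal; order 6: 3/3 normal; order 12: 1/1 normal.
Total normal subgroups: 7.

7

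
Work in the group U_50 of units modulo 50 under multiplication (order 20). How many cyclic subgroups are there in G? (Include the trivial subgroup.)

Each element a generates a cyclic subgroup ⟨a⟩; distinct elements may generate the same one (a cyclic group of order d has φ(d) generators).
Cyclic subgroups by order — order 1: 1; order 2: 1; order 4: 1; order 5: 1; order 10: 1; order 20: 1.
Total: 6.

6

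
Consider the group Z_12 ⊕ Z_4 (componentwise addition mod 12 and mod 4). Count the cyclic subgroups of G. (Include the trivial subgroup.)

Group the elements of G by the cyclic subgroup they generate; each cyclic subgroup of order d accounts for φ(d) elements.
Cyclic subgroups by order — order 1: 1; order 2: 3; order 3: 1; order 4: 6; order 6: 3; order 12: 6.
Total: 20.

20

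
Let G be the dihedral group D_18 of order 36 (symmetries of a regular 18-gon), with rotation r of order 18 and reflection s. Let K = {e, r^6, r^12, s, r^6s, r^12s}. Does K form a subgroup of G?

|K| = 6 divides |G| = 36, consistent with Lagrange.
K contains the identity, every element's inverse is in K, and K is closed under ·: it is a subgroup.

Yes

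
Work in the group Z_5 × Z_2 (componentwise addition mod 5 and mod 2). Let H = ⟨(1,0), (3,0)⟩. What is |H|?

5

|⟨(1,0)⟩| = 5 and |⟨(3,0)⟩| = 5, so |H| is a multiple of lcm(5, 5) = 5 and divides |G| = 10.
Closing under the operation: H = {(0,0), (1,0), (2,0), (3,0), (4,0)}, so |H| = 5.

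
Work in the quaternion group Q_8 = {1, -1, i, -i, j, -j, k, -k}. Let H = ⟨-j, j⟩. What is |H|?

|⟨-j⟩| = 4 and |⟨j⟩| = 4, so |H| is a multiple of lcm(4, 4) = 4 and divides |G| = 8.
Closing under the operation: H = {1, -1, j, -j}, so |H| = 4.

4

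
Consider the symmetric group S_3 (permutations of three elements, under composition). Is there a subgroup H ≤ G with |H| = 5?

No

5 does not divide |G| = 6, so by Lagrange no subgroup of order 5 exists.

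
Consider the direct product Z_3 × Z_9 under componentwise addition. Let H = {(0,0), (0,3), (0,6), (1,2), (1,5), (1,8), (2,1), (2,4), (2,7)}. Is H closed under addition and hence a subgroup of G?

|H| = 9 divides |G| = 27, consistent with Lagrange.
H contains the identity, every element's inverse is in H, and H is closed under +: it is a subgroup.
In fact H = ⟨(2,4)⟩.

Yes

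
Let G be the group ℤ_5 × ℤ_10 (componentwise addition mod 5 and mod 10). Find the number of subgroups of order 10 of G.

|G| = 50 and 10 | 50, so subgroups of order 10 are possible by Lagrange.
The subgroups of order 10 are: {(0,0), (0,1), (0,2), (0,3), (0,4), (0,5), (0,6), (0,7), (0,8), (0,9)}; {(0,0), (0,5), (1,0), (1,5), (2,0), (2,5), (3,0), (3,5), (4,0), (4,5)}; {(0,0), (0,5), (1,1), (1,6), (2,2), (2,7), (3,3), (3,8), (4,4), (4,9)}; {(0,0), (0,5), (1,2), (1,7), (2,4), (2,9), (3,1), (3,6), (4,3), (4,8)}; … (6 in all).
So G has 6 subgroups of order 10.

6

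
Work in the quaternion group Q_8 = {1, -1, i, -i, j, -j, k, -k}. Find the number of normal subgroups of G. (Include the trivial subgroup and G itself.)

G has 6 subgroups. Checking conjugation-invariance by order — order 1: 1/1 normal; order 2: 1/1 normal; order 4: 3/3 normal; order 8: 1/1 normal.
Total normal subgroups: 6.

6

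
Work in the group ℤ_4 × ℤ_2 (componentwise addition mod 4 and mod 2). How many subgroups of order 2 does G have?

|G| = 8 and 2 | 8, so subgroups of order 2 are possible by Lagrange.
The subgroups of order 2 are: {(0,0), (0,1)}; {(0,0), (2,0)}; {(0,0), (2,1)}.
So G has 3 subgroups of order 2.

3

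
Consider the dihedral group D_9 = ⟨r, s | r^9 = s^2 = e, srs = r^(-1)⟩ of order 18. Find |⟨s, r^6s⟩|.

6

|⟨s⟩| = 2 and |⟨r^6s⟩| = 2, so |H| is a multiple of lcm(2, 2) = 2 and divides |G| = 18.
Closing under the operation: H = {e, r^3, r^6, s, r^3s, r^6s}, so |H| = 6.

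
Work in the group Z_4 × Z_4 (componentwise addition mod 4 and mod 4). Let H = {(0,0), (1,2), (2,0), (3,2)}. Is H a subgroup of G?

|H| = 4 divides |G| = 16, consistent with Lagrange.
H contains the identity, every element's inverse is in H, and H is closed under +: it is a subgroup.
In fact H = ⟨(3,2)⟩.

Yes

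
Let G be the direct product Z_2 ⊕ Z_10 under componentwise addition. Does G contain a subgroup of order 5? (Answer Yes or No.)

5 | 20. A subgroup of order 5 is {(0,0), (0,2), (0,4), (0,6), (0,8)}.

Yes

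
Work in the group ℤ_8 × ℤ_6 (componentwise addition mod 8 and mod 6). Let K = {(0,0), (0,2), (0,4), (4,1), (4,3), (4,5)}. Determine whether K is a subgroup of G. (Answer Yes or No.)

|K| = 6 divides |G| = 48, consistent with Lagrange.
K contains the identity, every element's inverse is in K, and K is closed under +: it is a subgroup.
In fact K = ⟨(4,5)⟩.

Yes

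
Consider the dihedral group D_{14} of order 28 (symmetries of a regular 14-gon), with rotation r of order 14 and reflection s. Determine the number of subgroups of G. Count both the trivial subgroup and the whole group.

28

|G| = 28, so by Lagrange every subgroup order divides 28. Divisors: 1, 2, 4, 7, 14, 28.
Subgroups by order — order 1: 1; order 2: 15; order 4: 7; order 7: 1; order 14: 3; order 28: 1.
Total: 1 + 15 + 7 + 1 + 3 + 1 = 28.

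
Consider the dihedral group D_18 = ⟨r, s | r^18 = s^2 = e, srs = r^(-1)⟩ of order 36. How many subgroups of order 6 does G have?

|G| = 36 and 6 | 36, so subgroups of order 6 are possible by Lagrange.
The subgroups of order 6 are: {e, r^6, r^12, r^4s, r^10s, r^16s}; {e, r^6, r^12, r^5s, r^11s, r^17s}; {e, r^6, r^12, s, r^6s, r^12s}; {e, r^6, r^12, rs, r^7s, r^13s}; … (7 in all).
So G has 7 subgroups of order 6.

7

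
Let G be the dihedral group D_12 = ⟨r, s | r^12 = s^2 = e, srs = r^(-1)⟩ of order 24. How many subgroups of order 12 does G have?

|G| = 24 and 12 | 24, so subgroups of order 12 are possible by Lagrange.
The subgroups of order 12 are: {e, r, r^2, r^3, r^4, r^5, r^6, r^7, r^8, r^9, r^10, r^11}; {e, r^2, r^4, r^6, r^8, r^10, s, r^2s, r^4s, r^6s, r^8s, r^10s}; {e, r^2, r^4, r^6, r^8, r^10, rs, r^3s, r^5s, r^7s, r^9s, r^11s}.
So G has 3 subgroups of order 12.

3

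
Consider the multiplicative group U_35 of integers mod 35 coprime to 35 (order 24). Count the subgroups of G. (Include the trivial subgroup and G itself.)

16

|G| = 24, so by Lagrange every subgroup order divides 24. Divisors: 1, 2, 3, 4, 6, 8, 12, 24.
Subgroups by order — order 1: 1; order 2: 3; order 3: 1; order 4: 3; order 6: 3; order 8: 1; order 12: 3; order 24: 1.
Total: 1 + 3 + 1 + 3 + 3 + 1 + 3 + 1 = 16.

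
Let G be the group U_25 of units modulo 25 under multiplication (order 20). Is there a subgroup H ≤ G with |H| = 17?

No

17 does not divide |G| = 20, so by Lagrange no subgroup of order 17 exists.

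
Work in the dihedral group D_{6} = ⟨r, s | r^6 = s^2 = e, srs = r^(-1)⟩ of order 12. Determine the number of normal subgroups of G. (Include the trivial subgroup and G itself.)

G has 16 subgroups. Checking conjugation-invariance by order — order 1: 1/1 normal; order 2: 1/7 normal; order 3: 1/1 normal; order 4: 0/3 normal; order 6: 3/3 normal; order 12: 1/1 normal.
Total normal subgroups: 7.

7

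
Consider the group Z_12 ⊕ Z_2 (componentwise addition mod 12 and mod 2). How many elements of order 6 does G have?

6

An element (a,b) has order lcm(ord(a), ord(b)); count pairs with lcm equal to 6.
Enumerating gives 6 such elements.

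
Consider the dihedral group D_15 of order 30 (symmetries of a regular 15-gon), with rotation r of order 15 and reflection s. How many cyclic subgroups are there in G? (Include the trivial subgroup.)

A cyclic subgroup of order d is generated by each of its φ(d) elements of order d, so the cyclic subgroups of order d number (#elements of order d)/φ(d).
Cyclic subgroups by order — order 1: 1; order 2: 15; order 3: 1; order 5: 1; order 15: 1.
Total: 19.

19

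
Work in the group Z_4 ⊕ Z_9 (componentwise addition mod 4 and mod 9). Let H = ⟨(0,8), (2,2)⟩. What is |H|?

18

|⟨(0,8)⟩| = 9 and |⟨(2,2)⟩| = 18, so |H| is a multiple of lcm(9, 18) = 18 and divides |G| = 36.
Closing under the operation: H = {(0,0), (0,1), (0,2), (0,3), (0,4), (0,5), (0,6), (0,7), (0,8), (2,0), (2,1), (2,2), (2,3), (2,4), (2,5), (2,6), (2,7), (2,8)}, so |H| = 18.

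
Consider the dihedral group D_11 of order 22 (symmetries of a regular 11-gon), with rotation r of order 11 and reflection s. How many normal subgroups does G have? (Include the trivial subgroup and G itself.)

3

G has 14 subgroups. Checking conjugation-invariance by order — order 1: 1/1 normal; order 2: 0/11 normal; order 11: 1/1 normal; order 22: 1/1 normal.
Total normal subgroups: 3.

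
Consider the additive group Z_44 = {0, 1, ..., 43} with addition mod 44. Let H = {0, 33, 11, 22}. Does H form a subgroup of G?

|H| = 4 divides |G| = 44, consistent with Lagrange.
H contains the identity, every element's inverse is in H, and H is closed under +: it is a subgroup.
In fact H = ⟨33⟩.

Yes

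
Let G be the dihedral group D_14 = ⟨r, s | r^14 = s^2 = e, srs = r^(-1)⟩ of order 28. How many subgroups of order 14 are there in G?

3

|G| = 28 and 14 | 28, so subgroups of order 14 are possible by Lagrange.
The subgroups of order 14 are: {e, r, r^2, r^3, r^4, r^5, r^6, r^7, r^8, r^9, r^10, r^11, r^12, r^13}; {e, r^2, r^4, r^6, r^8, r^10, r^12, s, r^2s, r^4s, r^6s, r^8s, r^10s, r^12s}; {e, r^2, r^4, r^6, r^8, r^10, r^12, rs, r^3s, r^5s, r^7s, r^9s, r^11s, r^13s}.
So G has 3 subgroups of order 14.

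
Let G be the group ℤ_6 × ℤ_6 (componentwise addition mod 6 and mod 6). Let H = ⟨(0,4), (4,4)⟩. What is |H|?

|⟨(0,4)⟩| = 3 and |⟨(4,4)⟩| = 3, so |H| is a multiple of lcm(3, 3) = 3 and divides |G| = 36.
Closing under the operation: H = {(0,0), (0,2), (0,4), (2,0), (2,2), (2,4), (4,0), (4,2), (4,4)}, so |H| = 9.

9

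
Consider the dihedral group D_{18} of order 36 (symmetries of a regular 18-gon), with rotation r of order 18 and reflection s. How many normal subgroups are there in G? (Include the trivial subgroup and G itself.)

G has 45 subgroups. Checking conjugation-invariance by order — order 1: 1/1 normal; order 2: 1/19 normal; order 3: 1/1 normal; order 4: 0/9 normal; order 6: 1/7 normal; order 9: 1/1 normal; order 12: 0/3 normal; order 18: 3/3 normal; order 36: 1/1 normal.
Total normal subgroups: 9.

9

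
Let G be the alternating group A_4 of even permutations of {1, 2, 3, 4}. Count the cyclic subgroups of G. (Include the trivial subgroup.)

8

A cyclic subgroup of order d is generated by each of its φ(d) elements of order d, so the cyclic subgroups of order d number (#elements of order d)/φ(d).
Cyclic subgroups by order — order 1: 1; order 2: 3; order 3: 4.
Total: 8.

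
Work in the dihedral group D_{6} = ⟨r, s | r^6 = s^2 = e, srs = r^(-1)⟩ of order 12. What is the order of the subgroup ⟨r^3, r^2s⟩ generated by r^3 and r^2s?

4

|⟨r^3⟩| = 2 and |⟨r^2s⟩| = 2, so |H| is a multiple of lcm(2, 2) = 2 and divides |G| = 12.
Closing under the operation: H = {e, r^3, r^2s, r^5s}, so |H| = 4.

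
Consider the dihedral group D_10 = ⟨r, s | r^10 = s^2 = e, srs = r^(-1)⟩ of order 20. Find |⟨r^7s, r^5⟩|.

|⟨r^7s⟩| = 2 and |⟨r^5⟩| = 2, so |H| is a multiple of lcm(2, 2) = 2 and divides |G| = 20.
Closing under the operation: H = {e, r^5, r^2s, r^7s}, so |H| = 4.

4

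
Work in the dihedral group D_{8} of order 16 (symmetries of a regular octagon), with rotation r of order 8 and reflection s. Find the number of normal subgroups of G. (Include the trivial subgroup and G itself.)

7

G has 19 subgroups. Checking conjugation-invariance by order — order 1: 1/1 normal; order 2: 1/9 normal; order 4: 1/5 normal; order 8: 3/3 normal; order 16: 1/1 normal.
Total normal subgroups: 7.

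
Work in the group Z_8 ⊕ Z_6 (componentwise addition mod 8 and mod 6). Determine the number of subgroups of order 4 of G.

|G| = 48 and 4 | 48, so subgroups of order 4 are possible by Lagrange.
The subgroups of order 4 are: {(0,0), (0,3), (4,0), (4,3)}; {(0,0), (2,0), (4,0), (6,0)}; {(0,0), (2,3), (4,0), (6,3)}.
So G has 3 subgroups of order 4.

3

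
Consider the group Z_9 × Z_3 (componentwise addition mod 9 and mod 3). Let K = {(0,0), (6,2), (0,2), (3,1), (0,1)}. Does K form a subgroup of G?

No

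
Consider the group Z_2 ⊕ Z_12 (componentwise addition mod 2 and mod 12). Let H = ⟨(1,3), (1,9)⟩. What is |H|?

4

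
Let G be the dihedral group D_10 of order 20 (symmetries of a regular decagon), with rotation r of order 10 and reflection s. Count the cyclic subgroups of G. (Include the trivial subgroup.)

Each element a generates a cyclic subgroup ⟨a⟩; distinct elements may generate the same one (a cyclic group of order d has φ(d) generators).
Cyclic subgroups by order — order 1: 1; order 2: 11; order 5: 1; order 10: 1.
Total: 14.

14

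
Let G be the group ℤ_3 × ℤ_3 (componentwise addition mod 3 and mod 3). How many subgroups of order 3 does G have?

|G| = 9 and 3 | 9, so subgroups of order 3 are possible by Lagrange.
The subgroups of order 3 are: {(0,0), (0,1), (0,2)}; {(0,0), (1,0), (2,0)}; {(0,0), (1,1), (2,2)}; {(0,0), (1,2), (2,1)}.
So G has 4 subgroups of order 3.

4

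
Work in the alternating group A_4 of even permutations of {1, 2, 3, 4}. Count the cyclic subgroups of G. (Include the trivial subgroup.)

A cyclic subgroup of order d is generated by each of its φ(d) elements of order d, so the cyclic subgroups of order d number (#elements of order d)/φ(d).
Cyclic subgroups by order — order 1: 1; order 2: 3; order 3: 4.
Total: 8.

8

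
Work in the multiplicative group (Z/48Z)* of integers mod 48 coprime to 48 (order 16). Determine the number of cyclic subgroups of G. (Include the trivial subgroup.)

12

A cyclic subgroup of order d is generated by each of its φ(d) elements of order d, so the cyclic subgroups of order d number (#elements of order d)/φ(d).
Cyclic subgroups by order — order 1: 1; order 2: 7; order 4: 4.
Total: 12.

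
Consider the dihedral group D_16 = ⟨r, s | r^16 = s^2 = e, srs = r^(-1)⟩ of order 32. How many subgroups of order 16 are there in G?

3

|G| = 32 and 16 | 32, so subgroups of order 16 are possible by Lagrange.
The subgroups of order 16 are: {e, r, r^2, r^3, r^4, r^5, r^6, r^7, r^8, r^9, r^10, r^11, r^12, r^13, r^14, r^15}; {e, r^2, r^4, r^6, r^8, r^10, r^12, r^14, s, r^2s, r^4s, r^6s, r^8s, r^10s, r^12s, r^14s}; {e, r^2, r^4, r^6, r^8, r^10, r^12, r^14, rs, r^3s, r^5s, r^7s, r^9s, r^11s, r^13s, r^15s}.
So G has 3 subgroups of order 16.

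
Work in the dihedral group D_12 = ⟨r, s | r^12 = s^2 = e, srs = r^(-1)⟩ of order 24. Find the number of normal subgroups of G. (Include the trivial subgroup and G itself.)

G has 34 subgroups. Checking conjugation-invariance by order — order 1: 1/1 normal; order 2: 1/13 normal; order 3: 1/1 normal; order 4: 1/7 normal; order 6: 1/5 normal; order 8: 0/3 normal; order 12: 3/3 normal; order 24: 1/1 normal.
Total normal subgroups: 9.

9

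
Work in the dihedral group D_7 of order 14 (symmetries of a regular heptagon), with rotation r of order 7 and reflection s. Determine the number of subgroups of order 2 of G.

|G| = 14 and 2 | 14, so subgroups of order 2 are possible by Lagrange.
The subgroups of order 2 are: {e, r^2s}; {e, r^3s}; {e, r^4s}; {e, r^5s}; … (7 in all).
So G has 7 subgroups of order 2.

7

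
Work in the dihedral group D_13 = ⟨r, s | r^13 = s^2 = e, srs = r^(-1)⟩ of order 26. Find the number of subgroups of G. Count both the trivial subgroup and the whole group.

|G| = 26, so by Lagrange every subgroup order divides 26. Divisors: 1, 2, 13, 26.
Subgroups by order — order 1: 1; order 2: 13; order 13: 1; order 26: 1.
Total: 1 + 13 + 1 + 1 = 16.

16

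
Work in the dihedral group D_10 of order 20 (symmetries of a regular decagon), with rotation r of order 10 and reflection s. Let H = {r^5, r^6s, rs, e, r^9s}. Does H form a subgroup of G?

Closure fails: r^5 · r^9s = r^4s ∉ H. So H is not a subgroup.

No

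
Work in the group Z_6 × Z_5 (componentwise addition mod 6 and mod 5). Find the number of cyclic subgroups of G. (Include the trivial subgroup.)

8

A cyclic subgroup of order d is generated by each of its φ(d) elements of order d, so the cyclic subgroups of order d number (#elements of order d)/φ(d).
Cyclic subgroups by order — order 1: 1; order 2: 1; order 3: 1; order 5: 1; order 6: 1; order 10: 1; order 15: 1; order 30: 1.
Total: 8.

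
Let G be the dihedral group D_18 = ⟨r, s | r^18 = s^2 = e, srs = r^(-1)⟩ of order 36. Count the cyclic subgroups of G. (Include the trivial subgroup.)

24

Group the elements of G by the cyclic subgroup they generate; each cyclic subgroup of order d accounts for φ(d) elements.
Cyclic subgroups by order — order 1: 1; order 2: 19; order 3: 1; order 6: 1; order 9: 1; order 18: 1.
Total: 24.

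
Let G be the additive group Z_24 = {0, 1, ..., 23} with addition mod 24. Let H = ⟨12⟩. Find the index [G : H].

12

|⟨12⟩| = 2 and |G| = 24.
By Lagrange, [G : H] = |G|/|H| = 24/2 = 12.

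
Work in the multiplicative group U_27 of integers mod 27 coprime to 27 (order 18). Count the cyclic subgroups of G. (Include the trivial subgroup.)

Group the elements of G by the cyclic subgroup they generate; each cyclic subgroup of order d accounts for φ(d) elements.
Cyclic subgroups by order — order 1: 1; order 2: 1; order 3: 1; order 6: 1; order 9: 1; order 18: 1.
Total: 6.

6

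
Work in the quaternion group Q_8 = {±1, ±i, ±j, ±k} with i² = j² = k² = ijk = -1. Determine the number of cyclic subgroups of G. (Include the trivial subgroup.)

5

Each element a generates a cyclic subgroup ⟨a⟩; distinct elements may generate the same one (a cyclic group of order d has φ(d) generators).
Cyclic subgroups by order — order 1: 1; order 2: 1; order 4: 3.
Total: 5.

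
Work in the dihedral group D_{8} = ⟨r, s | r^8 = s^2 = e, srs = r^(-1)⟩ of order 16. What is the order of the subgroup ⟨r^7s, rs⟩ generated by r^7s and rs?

8

|⟨r^7s⟩| = 2 and |⟨rs⟩| = 2, so |H| is a multiple of lcm(2, 2) = 2 and divides |G| = 16.
Closing under the operation: H = {e, r^2, r^4, r^6, rs, r^3s, r^5s, r^7s}, so |H| = 8.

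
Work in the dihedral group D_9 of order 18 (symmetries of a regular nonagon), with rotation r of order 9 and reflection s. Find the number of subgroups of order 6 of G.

|G| = 18 and 6 | 18, so subgroups of order 6 are possible by Lagrange.
The subgroups of order 6 are: {e, r^3, r^6, r^2s, r^5s, r^8s}; {e, r^3, r^6, s, r^3s, r^6s}; {e, r^3, r^6, rs, r^4s, r^7s}.
So G has 3 subgroups of order 6.

3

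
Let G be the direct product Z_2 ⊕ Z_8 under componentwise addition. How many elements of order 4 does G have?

4

An element (a,b) has order lcm(ord(a), ord(b)); count pairs with lcm equal to 4.
Enumerating gives 4 such elements.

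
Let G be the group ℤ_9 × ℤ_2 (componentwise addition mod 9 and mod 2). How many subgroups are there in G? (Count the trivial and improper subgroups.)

|G| = 18, so by Lagrange every subgroup order divides 18. Divisors: 1, 2, 3, 6, 9, 18.
Subgroups by order — order 1: 1; order 2: 1; order 3: 1; order 6: 1; order 9: 1; order 18: 1.
Total: 1 + 1 + 1 + 1 + 1 + 1 = 6.

6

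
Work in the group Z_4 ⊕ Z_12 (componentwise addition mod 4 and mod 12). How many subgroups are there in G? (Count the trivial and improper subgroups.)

|G| = 48, so by Lagrange every subgroup order divides 48. Divisors: 1, 2, 3, 4, 6, 8, 12, 16, 24, 48.
Subgroups by order — order 1: 1; order 2: 3; order 3: 1; order 4: 7; order 6: 3; order 8: 3; order 12: 7; order 16: 1; order 24: 3; order 48: 1.
Total: 1 + 3 + 1 + 7 + 3 + 3 + 7 + 1 + 3 + 1 = 30.

30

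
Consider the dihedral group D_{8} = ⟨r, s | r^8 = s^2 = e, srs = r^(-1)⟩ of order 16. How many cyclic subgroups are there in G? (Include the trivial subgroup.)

Group the elements of G by the cyclic subgroup they generate; each cyclic subgroup of order d accounts for φ(d) elements.
Cyclic subgroups by order — order 1: 1; order 2: 9; order 4: 1; order 8: 1.
Total: 12.

12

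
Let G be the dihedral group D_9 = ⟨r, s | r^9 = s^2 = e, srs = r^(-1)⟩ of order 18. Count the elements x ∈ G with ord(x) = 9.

6

The elements of order 9 are: r, r^2, r^4, r^5, r^7, r^8.
That's 6.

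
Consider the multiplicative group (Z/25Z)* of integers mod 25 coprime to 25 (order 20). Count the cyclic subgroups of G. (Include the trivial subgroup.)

6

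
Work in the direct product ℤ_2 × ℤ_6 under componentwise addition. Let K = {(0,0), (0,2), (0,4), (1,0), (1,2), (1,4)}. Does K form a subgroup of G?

|K| = 6 divides |G| = 12, consistent with Lagrange.
K contains the identity, every element's inverse is in K, and K is closed under +: it is a subgroup.
In fact K = ⟨(1,2)⟩.

Yes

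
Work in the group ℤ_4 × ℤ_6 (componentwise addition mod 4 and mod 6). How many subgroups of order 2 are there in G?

3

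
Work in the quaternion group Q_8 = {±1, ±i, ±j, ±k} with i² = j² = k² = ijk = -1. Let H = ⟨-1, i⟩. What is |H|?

|⟨-1⟩| = 2 and |⟨i⟩| = 4, so |H| is a multiple of lcm(2, 4) = 4 and divides |G| = 8.
Closing under the operation: H = {1, -1, i, -i}, so |H| = 4.

4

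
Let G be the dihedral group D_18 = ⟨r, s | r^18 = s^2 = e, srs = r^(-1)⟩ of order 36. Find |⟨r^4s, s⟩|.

18

|⟨r^4s⟩| = 2 and |⟨s⟩| = 2, so |H| is a multiple of lcm(2, 2) = 2 and divides |G| = 36.
Closing under the operation: H = {e, r^2, r^4, r^6, r^8, r^10, r^12, r^14, r^16, s, r^2s, r^4s, r^6s, r^8s, r^10s, r^12s, r^14s, r^16s}, so |H| = 18.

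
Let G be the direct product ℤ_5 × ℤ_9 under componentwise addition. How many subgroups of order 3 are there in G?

1

|G| = 45 and 3 | 45, so subgroups of order 3 are possible by Lagrange.
The subgroups of order 3 are: {(0,0), (0,3), (0,6)}.
So G has 1 subgroup of order 3.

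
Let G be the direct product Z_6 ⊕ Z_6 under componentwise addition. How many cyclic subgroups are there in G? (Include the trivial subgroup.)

20

Each element a generates a cyclic subgroup ⟨a⟩; distinct elements may generate the same one (a cyclic group of order d has φ(d) generators).
Cyclic subgroups by order — order 1: 1; order 2: 3; order 3: 4; order 6: 12.
Total: 20.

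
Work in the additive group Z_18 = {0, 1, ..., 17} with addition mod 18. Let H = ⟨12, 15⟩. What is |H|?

|⟨12⟩| = 3 and |⟨15⟩| = 6, so |H| is a multiple of lcm(3, 6) = 6 and divides |G| = 18.
Closing under the operation: H = {0, 3, 6, 9, 12, 15}, so |H| = 6.

6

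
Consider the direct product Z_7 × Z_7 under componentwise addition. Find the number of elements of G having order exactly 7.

48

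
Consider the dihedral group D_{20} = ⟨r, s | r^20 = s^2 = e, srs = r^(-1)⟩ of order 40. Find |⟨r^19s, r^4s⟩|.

8

|⟨r^19s⟩| = 2 and |⟨r^4s⟩| = 2, so |H| is a multiple of lcm(2, 2) = 2 and divides |G| = 40.
Closing under the operation: H = {e, r^5, r^10, r^15, r^4s, r^9s, r^14s, r^19s}, so |H| = 8.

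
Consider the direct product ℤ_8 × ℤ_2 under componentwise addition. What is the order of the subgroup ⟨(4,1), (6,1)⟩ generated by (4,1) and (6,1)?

8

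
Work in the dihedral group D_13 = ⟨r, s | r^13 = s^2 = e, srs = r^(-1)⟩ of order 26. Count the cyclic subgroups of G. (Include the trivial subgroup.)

Group the elements of G by the cyclic subgroup they generate; each cyclic subgroup of order d accounts for φ(d) elements.
Cyclic subgroups by order — order 1: 1; order 2: 13; order 13: 1.
Total: 15.

15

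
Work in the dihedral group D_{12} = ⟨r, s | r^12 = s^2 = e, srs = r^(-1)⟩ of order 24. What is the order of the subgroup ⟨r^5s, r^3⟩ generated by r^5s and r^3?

|⟨r^5s⟩| = 2 and |⟨r^3⟩| = 4, so |H| is a multiple of lcm(2, 4) = 4 and divides |G| = 24.
Closing under the operation: H = {e, r^3, r^6, r^9, r^2s, r^5s, r^8s, r^11s}, so |H| = 8.

8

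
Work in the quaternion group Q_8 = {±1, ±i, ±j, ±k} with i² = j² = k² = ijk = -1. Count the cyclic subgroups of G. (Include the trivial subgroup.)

5

Each element a generates a cyclic subgroup ⟨a⟩; distinct elements may generate the same one (a cyclic group of order d has φ(d) generators).
Cyclic subgroups by order — order 1: 1; order 2: 1; order 4: 3.
Total: 5.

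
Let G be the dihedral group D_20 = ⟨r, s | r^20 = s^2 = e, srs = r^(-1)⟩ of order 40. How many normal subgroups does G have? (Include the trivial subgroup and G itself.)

9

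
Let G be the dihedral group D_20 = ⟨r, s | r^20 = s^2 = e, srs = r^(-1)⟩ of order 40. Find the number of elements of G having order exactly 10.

4

The elements of order 10 are: r^2, r^6, r^14, r^18.
That's 4.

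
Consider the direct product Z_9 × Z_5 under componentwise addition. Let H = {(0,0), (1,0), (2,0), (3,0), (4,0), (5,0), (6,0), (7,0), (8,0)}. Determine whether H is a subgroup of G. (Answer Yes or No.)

Yes

|H| = 9 divides |G| = 45, consistent with Lagrange.
H contains the identity, every element's inverse is in H, and H is closed under +: it is a subgroup.
In fact H = ⟨(4,0)⟩.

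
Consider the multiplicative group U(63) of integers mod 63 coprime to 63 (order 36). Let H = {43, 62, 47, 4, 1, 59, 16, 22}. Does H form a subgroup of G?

No

|H| = 8 does not divide |G| = 36, so by Lagrange H is not a subgroup.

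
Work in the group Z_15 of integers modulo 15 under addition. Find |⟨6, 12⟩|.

|⟨6⟩| = 5 and |⟨12⟩| = 5, so |H| is a multiple of lcm(5, 5) = 5 and divides |G| = 15.
Closing under the operation: H = {0, 3, 6, 9, 12}, so |H| = 5.

5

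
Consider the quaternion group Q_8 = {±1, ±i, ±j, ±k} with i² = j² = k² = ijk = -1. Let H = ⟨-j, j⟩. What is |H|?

|⟨-j⟩| = 4 and |⟨j⟩| = 4, so |H| is a multiple of lcm(4, 4) = 4 and divides |G| = 8.
Closing under the operation: H = {1, -1, j, -j}, so |H| = 4.

4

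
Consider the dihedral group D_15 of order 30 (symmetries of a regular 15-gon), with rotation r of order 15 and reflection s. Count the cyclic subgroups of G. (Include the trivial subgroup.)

A cyclic subgroup of order d is generated by each of its φ(d) elements of order d, so the cyclic subgroups of order d number (#elements of order d)/φ(d).
Cyclic subgroups by order — order 1: 1; order 2: 15; order 3: 1; order 5: 1; order 15: 1.
Total: 19.

19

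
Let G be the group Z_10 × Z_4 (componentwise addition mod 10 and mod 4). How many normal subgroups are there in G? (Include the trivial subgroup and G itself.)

16

G is abelian, so every subgroup is normal.
G has 16 subgroups in total, hence 16 normal subgroups.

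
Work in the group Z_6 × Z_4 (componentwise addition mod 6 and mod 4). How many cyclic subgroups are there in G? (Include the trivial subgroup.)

A cyclic subgroup of order d is generated by each of its φ(d) elements of order d, so the cyclic subgroups of order d number (#elements of order d)/φ(d).
Cyclic subgroups by order — order 1: 1; order 2: 3; order 3: 1; order 4: 2; order 6: 3; order 12: 2.
Total: 12.

12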